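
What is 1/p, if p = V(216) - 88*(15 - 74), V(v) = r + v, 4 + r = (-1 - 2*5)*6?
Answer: 1/5338 ≈ 0.00018734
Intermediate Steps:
r = -70 (r = -4 + (-1 - 2*5)*6 = -4 + (-1 - 10)*6 = -4 - 11*6 = -4 - 66 = -70)
V(v) = -70 + v
p = 5338 (p = (-70 + 216) - 88*(15 - 74) = 146 - 88*(-59) = 146 - 1*(-5192) = 146 + 5192 = 5338)
1/p = 1/5338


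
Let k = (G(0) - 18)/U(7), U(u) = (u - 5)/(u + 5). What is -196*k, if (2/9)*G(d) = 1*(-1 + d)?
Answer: 26460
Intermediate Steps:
U(u) = (-5 + u)/(5 + u)
G(d) = -9/2 + 9*d/2 (G(d) = 9*(1*(-1 + d))/2 = 9*(-1 + d)/2 = -9/2 + 9*d/2)
k = -135 (k = ((-9/2 + (9/2)*0) - 18)/(((-5 + 7)/(5 + 7))) = ((-9/2 + 0) - 18)/((2/12)) = (-9/2 - 18)/(((1/12)*2)) = -45/(2*1/6) = -45/2*6 = -135)
-196*k = -196*(-135) = 26460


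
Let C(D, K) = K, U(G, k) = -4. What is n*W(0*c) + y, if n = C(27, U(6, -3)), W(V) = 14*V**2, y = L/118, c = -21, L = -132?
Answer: -66/59 ≈ -1.1186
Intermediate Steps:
y = -66/59 (y = -132/118 = -132*1/118 = -66/59 ≈ -1.1186)
n = -4
n*W(0*c) + y = -56*(0*(-21))**2 - 66/59 = -56*0**2 - 66/59 = -56*0 - 66/59 = -4*0 - 66/59 = 0 - 66/59 = -66/59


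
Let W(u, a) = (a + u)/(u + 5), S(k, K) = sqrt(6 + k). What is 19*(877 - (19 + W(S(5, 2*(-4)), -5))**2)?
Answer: 559987/49 - 21850*sqrt(11)/49 ≈ 9949.4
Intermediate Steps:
W(u, a) = (a + u)/(5 + u)
19*(877 - (19 + W(S(5, 2*(-4)), -5))**2) = 19*(877 - (19 + (-5 + sqrt(6 + 5))/(5 + sqrt(6 + 5)))**2) = 19*(877 - (19 + (-5 + sqrt(11))/(5 + sqrt(11)))**2) = 16663 - 19*(19 + (-5 + sqrt(11))/(5 + sqrt(11)))**2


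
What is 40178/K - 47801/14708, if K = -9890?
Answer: -144641/19780 ≈ -7.3125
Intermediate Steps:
40178/K - 47801/14708 = 40178/(-9890) - 47801/14708 = 40178*(-1/9890) - 47801*1/14708 = -20089/4945 - 13/4 = -144641/19780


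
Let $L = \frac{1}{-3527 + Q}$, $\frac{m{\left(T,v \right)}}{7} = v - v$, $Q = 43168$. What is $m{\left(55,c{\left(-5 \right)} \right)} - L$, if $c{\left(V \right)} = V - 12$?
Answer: $- \frac{1}{39641} \approx -2.5226 \cdot 10^{-5}$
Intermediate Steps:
$c{\left(V \right)} = -12 + V$
$m{\left(T,v \right)} = 0$ ($m{\left(T,v \right)} = 7 \left(v - v\right) = 7 \cdot 0 = 0$)
$L = \frac{1}{39641}$ ($L = \frac{1}{-3527 + 43168} = \frac{1}{39641} \approx 2.5226 \cdot 10^{-5}$)
$m{\left(55,c{\left(-5 \right)} \right)} - L = 0 - \frac{1}{39641} = - \frac{1}{39641}$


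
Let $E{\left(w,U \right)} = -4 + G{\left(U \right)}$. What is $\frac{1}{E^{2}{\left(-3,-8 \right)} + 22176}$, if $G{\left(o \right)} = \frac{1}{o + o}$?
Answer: $\frac{256}{5681281} \approx 4.506 \cdot 10^{-5}$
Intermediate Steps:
$G{\left(o \right)} = \frac{1}{2 o}$
$E{\left(w,U \right)} = -4 + \frac{1}{2 U}$
$\frac{1}{E^{2}{\left(-3,-8 \right)} + 22176} = \frac{1}{\left(-4 + \frac{1}{2 \left(-8\right)}\right)^{2} + 22176} = \frac{1}{\left(-4 + \frac{1}{2} \left(- \frac{1}{8}\right)\right)^{2} + 22176} = \frac{1}{\left(-4 - \frac{1}{16}\right)^{2} + 22176} = \frac{1}{\left(- \frac{65}{16}\right)^{2} + 22176} = \frac{1}{\frac{4225}{256} + 22176} = \frac{1}{\frac{5681281}{256}} = \frac{256}{5681281}$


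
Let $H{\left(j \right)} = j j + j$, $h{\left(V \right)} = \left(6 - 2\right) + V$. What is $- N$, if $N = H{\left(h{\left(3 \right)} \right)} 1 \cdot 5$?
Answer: $-280$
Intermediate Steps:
$h{\left(V \right)} = 4 + V$
$H{\left(j \right)} = j + j^{2}$ ($H{\left(j \right)} = j^{2} + j = j + j^{2}$)
$N = 280$ ($N = \left(4 + 3\right) \left(1 + \left(4 + 3\right)\right) 1 \cdot 5 = 7 \left(1 + 7\right) 1 \cdot 5 = 7 \cdot 8 \cdot 1 \cdot 5 = 56 \cdot 1 \cdot 5 = 56 \cdot 5 = 280$)
$- N = \left(-1\right) 280 = -280$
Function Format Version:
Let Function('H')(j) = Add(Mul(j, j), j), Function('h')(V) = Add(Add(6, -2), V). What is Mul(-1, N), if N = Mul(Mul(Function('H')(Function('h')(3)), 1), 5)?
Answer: -280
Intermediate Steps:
Function('h')(V) = Add(4, V)
Function('H')(j) = Add(j, Pow(j, 2)) (Function('H')(j) = Add(Pow(j, 2), j) = Add(j, Pow(j, 2)))
N = 280 (N = Mul(Mul(Mul(Add(4, 3), Add(1, Add(4, 3))), 1), 5) = Mul(Mul(Mul(7, Add(1, 7)), 1), 5) = Mul(Mul(Mul(7, 8), 1), 5) = Mul(Mul(56, 1), 5) = Mul(56, 5) = 280)
Mul(-1, N) = Mul(-1, 280) = -280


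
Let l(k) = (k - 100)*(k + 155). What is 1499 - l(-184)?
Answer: -6737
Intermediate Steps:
l(k) = (-100 + k)*(155 + k)
1499 - l(-184) = 1499 - (-15500 + (-184)² + 55*(-184)) = 1499 - (-15500 + 33856 - 10120) = 1499 - 1*8236 = 1499 - 8236 = -6737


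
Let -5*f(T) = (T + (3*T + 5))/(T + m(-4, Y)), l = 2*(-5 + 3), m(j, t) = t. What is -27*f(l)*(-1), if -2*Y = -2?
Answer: -99/5 ≈ -19.800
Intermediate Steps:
Y = 1 (Y = -1/2*(-2) = 1)
l = -4 (l = 2*(-2) = -4)
f(T) = -(5 + 4*T)/(5*(1 + T)) (f(T) = -(T + (3*T + 5))/(5*(T + 1)) = -(T + (5 + 3*T))/(5*(1 + T)) = -(5 + 4*T)/(5*(1 + T)))
-27*f(l)*(-1) = -27*(-5 - 4*(-4))/(5*(1 - 4))*(-1) = -27*(-5 + 16)/(5*(-3))*(-1) = -27*(-1)*11/(5*3)*(-1) = -27*(-11/15)*(-1) = (99/5)*(-1) = -99/5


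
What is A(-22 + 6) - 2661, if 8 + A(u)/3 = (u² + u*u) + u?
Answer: -1197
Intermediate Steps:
A(u) = -24 + 3*u + 6*u² (A(u) = -24 + 3*((u² + u*u) + u) = -24 + 3*((u² + u²) + u) = -24 + 3*(2*u² + u) = -24 + 3*(u + 2*u²) = -24 + (3*u + 6*u²) = -24 + 3*u + 6*u²)
A(-22 + 6) - 2661 = (-24 + 3*(-22 + 6) + 6*(-22 + 6)²) - 2661 = (-24 + 3*(-16) + 6*(-16)²) - 2661 = (-24 - 48 + 6*256) - 2661 = (-24 - 48 + 1536) - 2661 = 1464 - 2661 = -1197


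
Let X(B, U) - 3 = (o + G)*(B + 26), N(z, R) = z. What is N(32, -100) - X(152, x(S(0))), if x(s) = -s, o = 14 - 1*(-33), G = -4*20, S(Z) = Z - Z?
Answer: 5903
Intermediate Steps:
S(Z) = 0
G = -80
o = 47 (o = 14 + 33 = 47)
X(B, U) = -855 - 33*B (X(B, U) = 3 + (47 - 80)*(B + 26) = 3 - 33*(26 + B) = 3 + (-858 - 33*B) = -855 - 33*B)
N(32, -100) - X(152, x(S(0))) = 32 - (-855 - 33*152) = 32 - (-855 - 5016) = 32 - 1*(-5871) = 32 + 5871 = 5903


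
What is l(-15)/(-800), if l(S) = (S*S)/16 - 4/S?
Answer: -3439/192000 ≈ -0.017911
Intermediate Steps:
l(S) = -4/S + S**2/16 (l(S) = S**2*(1/16) - 4/S = S**2/16 - 4/S = -4/S + S**2/16)
l(-15)/(-800) = ((1/16)*(-64 + (-15)**3)/(-15))/(-800) = ((1/16)*(-1/15)*(-64 - 3375))*(-1/800) = ((1/16)*(-1/15)*(-3439))*(-1/800) = (3439/240)*(-1/800) = -3439/192000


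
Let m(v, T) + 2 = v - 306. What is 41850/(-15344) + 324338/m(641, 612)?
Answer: 2481353111/2554776 ≈ 971.26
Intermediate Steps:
m(v, T) = -308 + v (m(v, T) = -2 + (v - 306) = -2 + (-306 + v) = -308 + v)
41850/(-15344) + 324338/m(641, 612) = 41850/(-15344) + 324338/(-308 + 641) = 41850*(-1/15344) + 324338/333 = -20925/7672 + 324338*(1/333) = -20925/7672 + 324338/333 = 2481353111/2554776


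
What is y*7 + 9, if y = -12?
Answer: -75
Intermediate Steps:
y*7 + 9 = -12*7 + 9 = -84 + 9 = -75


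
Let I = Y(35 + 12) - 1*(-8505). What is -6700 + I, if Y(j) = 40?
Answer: 1845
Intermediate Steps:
I = 8545 (I = 40 - 1*(-8505) = 40 + 8505 = 8545)
-6700 + I = -6700 + 8545 = 1845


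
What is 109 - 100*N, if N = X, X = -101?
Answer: 10209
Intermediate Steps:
N = -101
109 - 100*N = 109 - 100*(-101) = 109 + 10100 = 10209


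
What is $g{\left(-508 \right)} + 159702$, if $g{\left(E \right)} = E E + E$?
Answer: $417258$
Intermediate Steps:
$g{\left(E \right)} = E + E^{2}$ ($g{\left(E \right)} = E^{2} + E = E + E^{2}$)
$g{\left(-508 \right)} + 159702 = - 508 \left(1 - 508\right) + 159702 = \left(-508\right) \left(-507\right) + 159702 = 257556 + 159702 = 417258$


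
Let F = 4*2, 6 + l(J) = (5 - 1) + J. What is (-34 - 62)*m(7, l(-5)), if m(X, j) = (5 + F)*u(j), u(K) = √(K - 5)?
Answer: -2496*I*√3 ≈ -4323.2*I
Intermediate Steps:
l(J) = -2 + J (l(J) = -6 + ((5 - 1) + J) = -6 + (4 + J) = -2 + J)
u(K) = √(-5 + K)
F = 8
m(X, j) = 13*√(-5 + j) (m(X, j) = (5 + 8)*√(-5 + j) = 13*√(-5 + j))
(-34 - 62)*m(7, l(-5)) = (-34 - 62)*(13*√(-5 + (-2 - 5))) = -1248*√(-5 - 7) = -1248*√(-12) = -1248*2*I*√3 = -2496*I*√3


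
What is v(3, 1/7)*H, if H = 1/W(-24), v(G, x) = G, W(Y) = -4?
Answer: -¾ ≈ -0.75000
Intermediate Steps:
H = -¼ (H = 1/(-4) = -¼ ≈ -0.25000)
v(3, 1/7)*H = 3*(-¼) = -¾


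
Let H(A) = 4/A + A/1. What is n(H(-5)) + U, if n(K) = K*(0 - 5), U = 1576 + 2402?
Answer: 4007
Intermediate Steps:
H(A) = A + 4/A (H(A) = 4/A + A*1 = 4/A + A = A + 4/A)
U = 3978
n(K) = -5*K (n(K) = K*(-5) = -5*K)
n(H(-5)) + U = -5*(-5 + 4/(-5)) + 3978 = -5*(-5 + 4*(-⅕)) + 3978 = -5*(-5 - ⅘) + 3978 = -5*(-29/5) + 3978 = 29 + 3978 = 4007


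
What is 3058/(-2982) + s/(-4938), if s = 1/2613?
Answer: -6576226439/6412788018 ≈ -1.0255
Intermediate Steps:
s = 1/2613 ≈ 0.00038270
3058/(-2982) + s/(-4938) = 3058/(-2982) + (1/2613)/(-4938) = 3058*(-1/2982) + (1/2613)*(-1/4938) = -1529/1491 - 1/12902994 = -6576226439/6412788018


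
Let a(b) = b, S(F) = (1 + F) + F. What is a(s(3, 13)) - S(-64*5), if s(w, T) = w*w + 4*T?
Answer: 700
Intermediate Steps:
s(w, T) = w**2 + 4*T
S(F) = 1 + 2*F
a(s(3, 13)) - S(-64*5) = (3**2 + 4*13) - (1 + 2*(-64*5)) = (9 + 52) - (1 + 2*(-320)) = 61 - (1 - 640) = 61 - 1*(-639) = 61 + 639 = 700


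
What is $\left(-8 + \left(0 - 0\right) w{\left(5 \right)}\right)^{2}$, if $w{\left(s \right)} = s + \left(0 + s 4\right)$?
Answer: $64$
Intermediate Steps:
$w{\left(s \right)} = 5 s$ ($w{\left(s \right)} = s + \left(0 + 4 s\right) = s + 4 s = 5 s$)
$\left(-8 + \left(0 - 0\right) w{\left(5 \right)}\right)^{2} = \left(-8 + \left(0 - 0\right) 5 \cdot 5\right)^{2} = \left(-8 + \left(0 + 0\right) 25\right)^{2} = \left(-8 + 0 \cdot 25\right)^{2} = \left(-8 + 0\right)^{2} = \left(-8\right)^{2} = 64$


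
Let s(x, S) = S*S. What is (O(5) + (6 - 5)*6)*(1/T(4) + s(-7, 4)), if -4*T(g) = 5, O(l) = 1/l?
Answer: 2356/25 ≈ 94.240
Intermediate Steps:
T(g) = -5/4 (T(g) = -¼*5 = -5/4)
s(x, S) = S²
(O(5) + (6 - 5)*6)*(1/T(4) + s(-7, 4)) = (1/5 + (6 - 5)*6)*(1/(-5/4) + 4²) = (⅕ + 1*6)*(-⅘ + 16) = (⅕ + 6)*(76/5) = (31/5)*(76/5) = 2356/25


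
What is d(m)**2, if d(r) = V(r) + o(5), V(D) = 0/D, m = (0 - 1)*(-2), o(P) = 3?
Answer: 9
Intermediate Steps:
m = 2 (m = -1*(-2) = 2)
V(D) = 0
d(r) = 3 (d(r) = 0 + 3 = 3)
d(m)**2 = 3**2 = 9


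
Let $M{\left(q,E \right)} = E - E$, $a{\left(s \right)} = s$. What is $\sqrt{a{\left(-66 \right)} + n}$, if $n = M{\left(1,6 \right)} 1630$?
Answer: $i \sqrt{66} \approx 8.124 i$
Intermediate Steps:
$M{\left(q,E \right)} = 0$
$n = 0$ ($n = 0 \cdot 1630 = 0$)
$\sqrt{a{\left(-66 \right)} + n} = \sqrt{-66 + 0} = \sqrt{-66} = i \sqrt{66}$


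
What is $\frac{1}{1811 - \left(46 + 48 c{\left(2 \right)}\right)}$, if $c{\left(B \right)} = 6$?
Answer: $\frac{1}{1477} \approx 0.00067705$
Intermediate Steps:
$\frac{1}{1811 - \left(46 + 48 c{\left(2 \right)}\right)} = \frac{1}{1811 - 334} = \frac{1}{1477}$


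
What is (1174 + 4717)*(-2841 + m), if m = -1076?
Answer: -23075047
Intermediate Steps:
(1174 + 4717)*(-2841 + m) = (1174 + 4717)*(-2841 - 1076) = 5891*(-3917) = -23075047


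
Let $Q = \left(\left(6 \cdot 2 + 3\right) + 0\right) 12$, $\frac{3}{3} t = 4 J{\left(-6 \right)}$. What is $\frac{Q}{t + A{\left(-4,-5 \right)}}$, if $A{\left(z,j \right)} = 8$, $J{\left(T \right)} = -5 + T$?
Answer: $-5$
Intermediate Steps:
$t = -44$ ($t = 4 \left(-5 - 6\right) = 4 \left(-11\right) = -44$)
$Q = 180$ ($Q = \left(\left(12 + 3\right) + 0\right) 12 = \left(15 + 0\right) 12 = 15 \cdot 12 = 180$)
$\frac{Q}{t + A{\left(-4,-5 \right)}} = \frac{1}{-44 + 8} \cdot 180 = \frac{1}{-36} \cdot 180 = \left(- \frac{1}{36}\right) 180 = -5$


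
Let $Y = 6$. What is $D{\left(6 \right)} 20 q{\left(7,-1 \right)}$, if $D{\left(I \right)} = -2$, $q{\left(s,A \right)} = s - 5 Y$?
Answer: $920$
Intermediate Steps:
$q{\left(s,A \right)} = -30 + s$ ($q{\left(s,A \right)} = s - 30 = -30 + s$)
$D{\left(6 \right)} 20 q{\left(7,-1 \right)} = \left(-2\right) 20 \left(-30 + 7\right) = \left(-40\right) \left(-23\right) = 920$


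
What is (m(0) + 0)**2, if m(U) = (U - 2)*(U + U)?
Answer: 0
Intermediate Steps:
m(U) = 2*U*(-2 + U) (m(U) = (-2 + U)*(2*U) = 2*U*(-2 + U))
(m(0) + 0)**2 = (2*0*(-2 + 0) + 0)**2 = (2*0*(-2) + 0)**2 = (0 + 0)**2 = 0**2 = 0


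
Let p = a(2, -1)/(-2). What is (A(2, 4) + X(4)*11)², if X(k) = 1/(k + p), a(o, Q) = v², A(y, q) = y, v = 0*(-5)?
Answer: 361/16 ≈ 22.563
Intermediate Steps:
v = 0
a(o, Q) = 0 (a(o, Q) = 0² = 0)
p = 0 (p = 0/(-2) = 0*(-½) = 0)
X(k) = 1/k (X(k) = 1/(k + 0) = 1/k)
(A(2, 4) + X(4)*11)² = (2 + 11/4)² = (19/4)² = 361/16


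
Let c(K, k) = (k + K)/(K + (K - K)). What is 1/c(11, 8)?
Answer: 11/19 ≈ 0.57895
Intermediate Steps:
c(K, k) = (K + k)/K (c(K, k) = (K + k)/(K + 0) = (K + k)/K)
1/c(11, 8) = 1/((11 + 8)/11) = 1/((1/11)*19) = 1/(19/11) = 11/19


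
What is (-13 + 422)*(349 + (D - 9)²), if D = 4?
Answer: 152966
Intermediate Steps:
(-13 + 422)*(349 + (D - 9)²) = (-13 + 422)*(349 + (4 - 9)²) = 409*(349 + (-5)²) = 409*(349 + 25) = 409*374 = 152966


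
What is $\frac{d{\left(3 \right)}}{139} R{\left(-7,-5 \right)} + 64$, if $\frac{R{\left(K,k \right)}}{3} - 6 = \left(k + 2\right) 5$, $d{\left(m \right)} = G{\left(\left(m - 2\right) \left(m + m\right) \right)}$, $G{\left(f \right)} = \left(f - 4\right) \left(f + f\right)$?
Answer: $\frac{8248}{139} \approx 59.338$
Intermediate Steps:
$G{\left(f \right)} = 2 f \left(-4 + f\right)$ ($G{\left(f \right)} = \left(-4 + f\right) 2 f = 2 f \left(-4 + f\right)$)
$d{\left(m \right)} = 4 m \left(-4 + 2 m \left(-2 + m\right)\right) \left(-2 + m\right)$ ($d{\left(m \right)} = 2 \left(m - 2\right) \left(m + m\right) \left(-4 + \left(m - 2\right) \left(m + m\right)\right) = 2 \left(-2 + m\right) 2 m \left(-4 + \left(-2 + m\right) 2 m\right) = 2 \cdot 2 m \left(-2 + m\right) \left(-4 + 2 m \left(-2 + m\right)\right) = 4 m \left(-4 + 2 m \left(-2 + m\right)\right) \left(-2 + m\right)$)
$R{\left(K,k \right)} = 48 + 15 k$ ($R{\left(K,k \right)} = 18 + 3 \left(k + 2\right) 5 = 18 + 3 \left(2 + k\right) 5 = 18 + 3 \left(10 + 5 k\right) = 18 + \left(30 + 15 k\right) = 48 + 15 k$)
$\frac{d{\left(3 \right)}}{139} R{\left(-7,-5 \right)} + 64 = \frac{8 \cdot 3 \left(-2 + 3\right) \left(-2 + 3 \left(-2 + 3\right)\right)}{139} \left(48 + 15 \left(-5\right)\right) + 64 = 8 \cdot 3 \cdot 1 \left(-2 + 3 \cdot 1\right) \frac{1}{139} \left(48 - 75\right) + 64 = 8 \cdot 3 \cdot 1 \left(-2 + 3\right) \frac{1}{139} \left(-27\right) + 64 = 8 \cdot 3 \cdot 1 \cdot 1 \cdot \frac{1}{139} \left(-27\right) + 64 = 24 \cdot \frac{1}{139} \left(-27\right) + 64 = \frac{24}{139} \left(-27\right) + 64 = - \frac{648}{139} + 64 = \frac{8248}{139}$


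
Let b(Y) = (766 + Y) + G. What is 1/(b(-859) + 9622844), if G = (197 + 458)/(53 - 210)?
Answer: 157/1510771252 ≈ 1.0392e-7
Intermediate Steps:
G = -655/157 (G = 655/(-157) = 655*(-1/157) = -655/157 ≈ -4.1720)
b(Y) = 119607/157 + Y (b(Y) = (766 + Y) - 655/157 = 119607/157 + Y)
1/(b(-859) + 9622844) = 1/((119607/157 - 859) + 9622844) = 1/(-15256/157 + 9622844) = 1/(1510771252/157) = 157/1510771252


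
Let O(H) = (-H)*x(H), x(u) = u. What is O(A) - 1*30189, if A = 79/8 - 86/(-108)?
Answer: -1413811009/46656 ≈ -30303.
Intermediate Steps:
A = 2305/216 (A = 79*(⅛) - 86*(-1/108) = 79/8 + 43/54 = 2305/216 ≈ 10.671)
O(H) = -H² (O(H) = (-H)*H = -H²)
O(A) - 1*30189 = -(2305/216)² - 1*30189 = -1*5313025/46656 - 30189 = -5313025/46656 - 30189 = -1413811009/46656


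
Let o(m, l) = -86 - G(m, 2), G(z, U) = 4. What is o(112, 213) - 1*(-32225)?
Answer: 32135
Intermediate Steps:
o(m, l) = -90 (o(m, l) = -86 - 1*4 = -86 - 4 = -90)
o(112, 213) - 1*(-32225) = -90 - 1*(-32225) = -90 + 32225 = 32135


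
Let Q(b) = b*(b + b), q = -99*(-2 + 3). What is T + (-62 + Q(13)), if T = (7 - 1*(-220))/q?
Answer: 27097/99 ≈ 273.71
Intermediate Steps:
q = -99 ≈ -99.000
T = -227/99 (T = (7 - 1*(-220))/(-99) = (7 + 220)*(-1/99) = 227*(-1/99) = -227/99 ≈ -2.2929)
Q(b) = 2*b² (Q(b) = b*(2*b) = 2*b²)
T + (-62 + Q(13)) = -227/99 + (-62 + 2*13²) = -227/99 + (-62 + 2*169) = -227/99 + (-62 + 338) = -227/99 + 276 = 27097/99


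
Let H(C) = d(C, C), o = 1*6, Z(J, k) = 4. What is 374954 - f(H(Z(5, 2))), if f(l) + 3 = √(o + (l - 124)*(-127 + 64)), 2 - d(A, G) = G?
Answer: 374957 - 2*√1986 ≈ 3.7487e+5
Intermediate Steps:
o = 6
d(A, G) = 2 - G
H(C) = 2 - C
f(l) = -3 + √(7818 - 63*l) (f(l) = -3 + √(6 + (l - 124)*(-127 + 64)) = -3 + √(6 + (-124 + l)*(-63)) = -3 + √(6 + (7812 - 63*l)) = -3 + √(7818 - 63*l))
374954 - f(H(Z(5, 2))) = 374954 - (-3 + √(7818 - 63*(2 - 1*4))) = 374954 - (-3 + √(7818 - 63*(2 - 4))) = 374954 - (-3 + √(7818 - 63*(-2))) = 374954 - (-3 + √(7818 + 126)) = 374954 - (-3 + √7944) = 374954 - (-3 + 2*√1986) = 374954 + (3 - 2*√1986) = 374957 - 2*√1986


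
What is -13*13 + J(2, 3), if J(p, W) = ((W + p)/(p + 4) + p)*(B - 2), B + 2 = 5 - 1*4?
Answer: -355/2 ≈ -177.50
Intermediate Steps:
B = -1 (B = -2 + (5 - 1*4) = -2 + (5 - 4) = -2 + 1 = -1)
J(p, W) = -3*p - 3*(W + p)/(4 + p) (J(p, W) = ((W + p)/(p + 4) + p)*(-1 - 2) = ((W + p)/(4 + p) + p)*(-3) = (p + (W + p)/(4 + p))*(-3) = -3*p - 3*(W + p)/(4 + p))
-13*13 + J(2, 3) = -13*13 + 3*(-1*3 - 1*2**2 - 5*2)/(4 + 2) = -169 + 3*(-3 - 1*4 - 10)/6 = -169 + 3*(1/6)*(-3 - 4 - 10) = -169 + 3*(1/6)*(-17) = -169 - 17/2 = -355/2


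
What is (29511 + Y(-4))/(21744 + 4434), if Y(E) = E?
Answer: 29507/26178 ≈ 1.1272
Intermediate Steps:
(29511 + Y(-4))/(21744 + 4434) = (29511 - 4)/(21744 + 4434) = 29507/26178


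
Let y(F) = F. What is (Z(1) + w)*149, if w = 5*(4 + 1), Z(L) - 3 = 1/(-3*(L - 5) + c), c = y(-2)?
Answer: 41869/10 ≈ 4186.9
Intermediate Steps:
c = -2
Z(L) = 3 + 1/(13 - 3*L) (Z(L) = 3 + 1/(-3*(L - 5) - 2) = 3 + 1/(-3*(-5 + L) - 2) = 3 + 1/((15 - 3*L) - 2) = 3 + 1/(13 - 3*L))
w = 25 (w = 5*5 = 25)
(Z(1) + w)*149 = ((-40 + 9*1)/(-13 + 3*1) + 25)*149 = ((-40 + 9)/(-13 + 3) + 25)*149 = (-31/(-10) + 25)*149 = (-1/10*(-31) + 25)*149 = (31/10 + 25)*149 = (281/10)*149 = 41869/10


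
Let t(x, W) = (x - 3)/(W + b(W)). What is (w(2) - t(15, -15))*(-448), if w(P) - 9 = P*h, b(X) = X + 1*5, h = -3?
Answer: -38976/25 ≈ -1559.0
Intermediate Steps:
b(X) = 5 + X (b(X) = X + 5 = 5 + X)
t(x, W) = (-3 + x)/(5 + 2*W) (t(x, W) = (x - 3)/(W + (5 + W)) = (-3 + x)/(5 + 2*W))
w(P) = 9 - 3*P (w(P) = 9 + P*(-3) = 9 - 3*P)
(w(2) - t(15, -15))*(-448) = ((9 - 3*2) - (-3 + 15)/(5 + 2*(-15)))*(-448) = ((9 - 6) - 12/(5 - 30))*(-448) = (3 - 12/(-25))*(-448) = (3 - (-1)*12/25)*(-448) = (3 - 1*(-12/25))*(-448) = (3 + 12/25)*(-448) = (87/25)*(-448) = -38976/25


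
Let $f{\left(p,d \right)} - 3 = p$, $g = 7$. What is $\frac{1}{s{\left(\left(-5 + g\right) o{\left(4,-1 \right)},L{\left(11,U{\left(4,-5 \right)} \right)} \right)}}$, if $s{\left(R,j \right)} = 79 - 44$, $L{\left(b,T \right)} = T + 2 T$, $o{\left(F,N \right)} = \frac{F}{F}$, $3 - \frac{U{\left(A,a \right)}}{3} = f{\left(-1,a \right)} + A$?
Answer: $\frac{1}{35} \approx 0.028571$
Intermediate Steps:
$f{\left(p,d \right)} = 3 + p$
$U{\left(A,a \right)} = 3 - 3 A$ ($U{\left(A,a \right)} = 9 - 3 \left(\left(3 - 1\right) + A\right) = 9 - 3 \left(2 + A\right) = 9 - \left(6 + 3 A\right) = 3 - 3 A$)
$o{\left(F,N \right)} = 1$
$L{\left(b,T \right)} = 3 T$
$s{\left(R,j \right)} = 35$
$\frac{1}{s{\left(\left(-5 + g\right) o{\left(4,-1 \right)},L{\left(11,U{\left(4,-5 \right)} \right)} \right)}} = \frac{1}{35}$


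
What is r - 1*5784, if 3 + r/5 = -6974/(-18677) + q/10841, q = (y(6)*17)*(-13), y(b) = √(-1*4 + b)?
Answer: -108273053/18677 - 1105*√2/10841 ≈ -5797.3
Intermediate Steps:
y(b) = √(-4 + b)
q = -221*√2 (q = (√(-4 + 6)*17)*(-13) = (√2*17)*(-13) = (17*√2)*(-13) = -221*√2 ≈ -312.54)
r = -245285/18677 - 1105*√2/10841 (r = -15 + 5*(-6974/(-18677) - 221*√2/10841) = -15 + 5*(-6974*(-1/18677) - 221*√2*(1/10841)) = -15 + 5*(6974/18677 - 221*√2/10841) = -15 + (34870/18677 - 1105*√2/10841) = -245285/18677 - 1105*√2/10841 ≈ -13.277)
r - 1*5784 = (-245285/18677 - 1105*√2/10841) - 1*5784 = (-245285/18677 - 1105*√2/10841) - 5784 = -108273053/18677 - 1105*√2/10841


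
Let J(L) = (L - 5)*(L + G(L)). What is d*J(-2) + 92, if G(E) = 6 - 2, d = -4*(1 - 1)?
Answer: 92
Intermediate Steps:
d = 0 (d = -4*0 = 0)
G(E) = 4
J(L) = (-5 + L)*(4 + L) (J(L) = (L - 5)*(L + 4) = (-5 + L)*(4 + L))
d*J(-2) + 92 = 0*(-20 + (-2)² - 1*(-2)) + 92 = 0*(-20 + 4 + 2) + 92 = 0*(-14) + 92 = 0 + 92 = 92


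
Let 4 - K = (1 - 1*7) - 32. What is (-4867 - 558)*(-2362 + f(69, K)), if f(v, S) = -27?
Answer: 12960325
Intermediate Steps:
K = 42 (K = 4 - ((1 - 1*7) - 32) = 4 - ((1 - 7) - 32) = 4 - (-6 - 32) = 4 - 1*(-38) = 4 + 38 = 42)
(-4867 - 558)*(-2362 + f(69, K)) = (-4867 - 558)*(-2362 - 27) = -5425*(-2389) = 12960325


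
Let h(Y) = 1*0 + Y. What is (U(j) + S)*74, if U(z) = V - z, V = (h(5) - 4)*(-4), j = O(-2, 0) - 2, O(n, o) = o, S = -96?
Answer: -7252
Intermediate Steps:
h(Y) = Y (h(Y) = 0 + Y = Y)
j = -2 (j = 0 - 2 = -2)
V = -4 (V = (5 - 4)*(-4) = 1*(-4) = -4)
U(z) = -4 - z
(U(j) + S)*74 = ((-4 - 1*(-2)) - 96)*74 = ((-4 + 2) - 96)*74 = (-2 - 96)*74 = -98*74 = -7252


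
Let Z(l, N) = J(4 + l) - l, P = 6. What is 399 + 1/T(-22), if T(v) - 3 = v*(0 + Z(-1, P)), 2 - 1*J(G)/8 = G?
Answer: 62644/157 ≈ 399.01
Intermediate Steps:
J(G) = 16 - 8*G
Z(l, N) = -16 - 9*l (Z(l, N) = (16 - 8*(4 + l)) - l = (16 + (-32 - 8*l)) - l = (-16 - 8*l) - l = -16 - 9*l)
T(v) = 3 - 7*v (T(v) = 3 + v*(0 + (-16 - 9*(-1))) = 3 + v*(0 + (-16 + 9)) = 3 + v*(0 - 7) = 3 + v*(-7) = 3 - 7*v)
399 + 1/T(-22) = 399 + 1/(3 - 7*(-22)) = 399 + 1/(3 + 154) = 399 + 1/157 = 62644/157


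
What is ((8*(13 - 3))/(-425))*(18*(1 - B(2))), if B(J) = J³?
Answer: 2016/85 ≈ 23.718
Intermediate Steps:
((8*(13 - 3))/(-425))*(18*(1 - B(2))) = ((8*(13 - 3))/(-425))*(18*(1 - 1*2³)) = ((8*10)*(-1/425))*(18*(1 - 1*8)) = (80*(-1/425))*(18*(1 - 8)) = -288*(-7)/85 = -16/85*(-126) = 2016/85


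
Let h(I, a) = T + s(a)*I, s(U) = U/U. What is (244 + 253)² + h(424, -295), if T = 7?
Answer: 247440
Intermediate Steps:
s(U) = 1
h(I, a) = 7 + I (h(I, a) = 7 + 1*I = 7 + I)
(244 + 253)² + h(424, -295) = (244 + 253)² + (7 + 424) = 497² + 431 = 247009 + 431 = 247440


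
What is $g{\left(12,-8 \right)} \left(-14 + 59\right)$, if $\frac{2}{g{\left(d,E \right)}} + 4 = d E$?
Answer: $- \frac{9}{10} \approx -0.9$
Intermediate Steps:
$g{\left(d,E \right)} = \frac{2}{-4 + E d}$ ($g{\left(d,E \right)} = \frac{2}{-4 + d E} = \frac{2}{-4 + E d}$)
$g{\left(12,-8 \right)} \left(-14 + 59\right) = \frac{2}{-4 - 96} \left(-14 + 59\right) = \frac{2}{-4 - 96} \cdot 45 = \frac{2}{-100} \cdot 45 = 2 \left(- \frac{1}{100}\right) 45 = \left(- \frac{1}{50}\right) 45 = - \frac{9}{10}$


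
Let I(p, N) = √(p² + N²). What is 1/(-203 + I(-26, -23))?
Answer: -203/40004 - √1205/40004 ≈ -0.0059422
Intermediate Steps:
I(p, N) = √(N² + p²)
1/(-203 + I(-26, -23)) = 1/(-203 + √((-23)² + (-26)²)) = 1/(-203 + √(529 + 676)) = 1/(-203 + √1205)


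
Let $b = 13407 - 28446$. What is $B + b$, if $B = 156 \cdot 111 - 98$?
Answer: $2179$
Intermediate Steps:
$B = 17218$ ($B = 17316 - 98 = 17218$)
$b = -15039$ ($b = 13407 - 28446 = -15039$)
$B + b = 17218 - 15039 = 2179$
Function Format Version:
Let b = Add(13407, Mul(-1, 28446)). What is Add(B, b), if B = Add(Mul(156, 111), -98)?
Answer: 2179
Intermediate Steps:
B = 17218 (B = Add(17316, -98) = 17218)
b = -15039 (b = Add(13407, -28446) = -15039)
Add(B, b) = Add(17218, -15039) = 2179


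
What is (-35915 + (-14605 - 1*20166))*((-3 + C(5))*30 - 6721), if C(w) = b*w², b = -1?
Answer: 534456846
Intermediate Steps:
C(w) = -w²
(-35915 + (-14605 - 1*20166))*((-3 + C(5))*30 - 6721) = (-35915 + (-14605 - 1*20166))*((-3 - 1*5²)*30 - 6721) = (-35915 + (-14605 - 20166))*((-3 - 1*25)*30 - 6721) = (-35915 - 34771)*((-3 - 25)*30 - 6721) = -70686*(-28*30 - 6721) = -70686*(-840 - 6721) = -70686*(-7561) = 534456846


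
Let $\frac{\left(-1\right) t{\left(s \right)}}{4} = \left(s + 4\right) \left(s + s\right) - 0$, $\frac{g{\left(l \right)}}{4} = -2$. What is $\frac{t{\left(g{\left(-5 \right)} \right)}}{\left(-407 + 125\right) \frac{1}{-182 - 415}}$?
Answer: $- \frac{25472}{47} \approx -541.96$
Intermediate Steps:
$g{\left(l \right)} = -8$ ($g{\left(l \right)} = 4 \left(-2\right) = -8$)
$t{\left(s \right)} = - 8 s \left(4 + s\right)$ ($t{\left(s \right)} = - 4 \left(\left(s + 4\right) \left(s + s\right) - 0\right) = - 4 \left(\left(4 + s\right) 2 s + 0\right) = - 4 \left(2 s \left(4 + s\right) + 0\right) = - 4 \cdot 2 s \left(4 + s\right) = - 8 s \left(4 + s\right)$)
$\frac{t{\left(g{\left(-5 \right)} \right)}}{\left(-407 + 125\right) \frac{1}{-182 - 415}} = \frac{\left(-8\right) \left(-8\right) \left(4 - 8\right)}{\left(-407 + 125\right) \frac{1}{-182 - 415}} = \frac{\left(-8\right) \left(-8\right) \left(-4\right)}{\left(-282\right) \frac{1}{-597}} = - \frac{256}{\left(-282\right) \left(- \frac{1}{597}\right)} = - \frac{256}{\frac{94}{199}} = \left(-256\right) \frac{199}{94} = - \frac{25472}{47}$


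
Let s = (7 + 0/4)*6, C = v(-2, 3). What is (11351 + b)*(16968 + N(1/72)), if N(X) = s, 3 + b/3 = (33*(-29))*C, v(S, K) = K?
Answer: 46420290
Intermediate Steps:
C = 3
b = -8622 (b = -9 + 3*((33*(-29))*3) = -9 + 3*(-957*3) = -9 + 3*(-2871) = -9 - 8613 = -8622)
s = 42 (s = (7 + 0*(¼))*6 = (7 + 0)*6 = 7*6 = 42)
N(X) = 42
(11351 + b)*(16968 + N(1/72)) = (11351 - 8622)*(16968 + 42) = 2729*17010 = 46420290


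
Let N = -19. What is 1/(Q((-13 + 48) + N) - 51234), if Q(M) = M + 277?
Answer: -1/50941 ≈ -1.9631e-5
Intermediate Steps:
Q(M) = 277 + M
1/(Q((-13 + 48) + N) - 51234) = 1/((277 + ((-13 + 48) - 19)) - 51234) = 1/((277 + (35 - 19)) - 51234) = 1/((277 + 16) - 51234) = 1/(293 - 51234) = 1/(-50941) = -1/50941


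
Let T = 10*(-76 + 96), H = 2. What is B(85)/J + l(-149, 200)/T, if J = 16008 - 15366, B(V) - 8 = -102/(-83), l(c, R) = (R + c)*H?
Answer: 1397093/2664300 ≈ 0.52437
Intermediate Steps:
l(c, R) = 2*R + 2*c (l(c, R) = (R + c)*2 = 2*R + 2*c)
B(V) = 766/83 (B(V) = 8 - 102/(-83) = 8 - 102*(-1/83) = 8 + 102/83 = 766/83)
J = 642
T = 200 (T = 10*20 = 200)
B(85)/J + l(-149, 200)/T = (766/83)/642 + (2*200 + 2*(-149))/200 = (766/83)*(1/642) + (400 - 298)*(1/200) = 383/26643 + 102*(1/200) = 383/26643 + 51/100 = 1397093/2664300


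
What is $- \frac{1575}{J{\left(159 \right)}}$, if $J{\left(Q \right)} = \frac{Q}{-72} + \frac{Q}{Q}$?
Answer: $\frac{37800}{29} \approx 1303.4$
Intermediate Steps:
$J{\left(Q \right)} = 1 - \frac{Q}{72}$ ($J{\left(Q \right)} = Q \left(- \frac{1}{72}\right) + 1 = - \frac{Q}{72} + 1 = 1 - \frac{Q}{72}$)
$- \frac{1575}{J{\left(159 \right)}} = - \frac{1575}{1 - \frac{53}{24}} = - \frac{1575}{- \frac{29}{24}} = \left(-1575\right) \left(- \frac{24}{29}\right) = \frac{37800}{29}$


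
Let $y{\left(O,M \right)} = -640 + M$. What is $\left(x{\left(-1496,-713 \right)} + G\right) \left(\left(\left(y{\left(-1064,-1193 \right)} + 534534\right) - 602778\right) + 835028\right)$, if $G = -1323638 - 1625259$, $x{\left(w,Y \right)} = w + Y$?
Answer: $-2257451485806$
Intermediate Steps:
$x{\left(w,Y \right)} = Y + w$
$G = -2948897$
$\left(x{\left(-1496,-713 \right)} + G\right) \left(\left(\left(y{\left(-1064,-1193 \right)} + 534534\right) - 602778\right) + 835028\right) = \left(\left(-713 - 1496\right) - 2948897\right) \left(\left(\left(\left(-640 - 1193\right) + 534534\right) - 602778\right) + 835028\right) = \left(-2209 - 2948897\right) \left(\left(\left(-1833 + 534534\right) - 602778\right) + 835028\right) = - 2951106 \left(\left(532701 - 602778\right) + 835028\right) = - 2951106 \left(-70077 + 835028\right) = \left(-2951106\right) 764951 = -2257451485806$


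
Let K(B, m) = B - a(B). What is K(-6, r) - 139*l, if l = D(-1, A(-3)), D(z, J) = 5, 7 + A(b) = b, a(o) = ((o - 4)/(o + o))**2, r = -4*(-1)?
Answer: -25261/36 ≈ -701.69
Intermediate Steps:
r = 4
a(o) = (-4 + o)**2/(4*o**2) (a(o) = ((-4 + o)/((2*o)))**2 = ((-4 + o)*(1/(2*o)))**2 = ((-4 + o)/(2*o))**2 = (-4 + o)**2/(4*o**2))
A(b) = -7 + b
K(B, m) = B - (-4 + B)**2/(4*B**2)
l = 5
K(-6, r) - 139*l = (-6 - 1/4*(-4 - 6)**2/(-6)**2) - 139*5 = (-6 - 1/4*1/36*(-10)**2) - 695 = (-6 - 1/4*1/36*100) - 695 = (-6 - 25/36) - 695 = -241/36 - 695 = -25261/36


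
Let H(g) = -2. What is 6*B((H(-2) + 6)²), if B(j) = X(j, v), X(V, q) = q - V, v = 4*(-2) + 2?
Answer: -132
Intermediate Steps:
v = -6 (v = -8 + 2 = -6)
B(j) = -6 - j
6*B((H(-2) + 6)²) = 6*(-6 - (-2 + 6)²) = 6*(-6 - 1*4²) = 6*(-6 - 1*16) = 6*(-6 - 16) = 6*(-22) = -132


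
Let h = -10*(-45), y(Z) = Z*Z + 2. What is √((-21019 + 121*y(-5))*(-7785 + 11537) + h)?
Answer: I*√66605054 ≈ 8161.2*I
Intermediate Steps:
y(Z) = 2 + Z² (y(Z) = Z² + 2 = 2 + Z²)
h = 450
√((-21019 + 121*y(-5))*(-7785 + 11537) + h) = √((-21019 + 121*(2 + (-5)²))*(-7785 + 11537) + 450) = √((-21019 + 121*(2 + 25))*3752 + 450) = √((-21019 + 121*27)*3752 + 450) = √((-21019 + 3267)*3752 + 450) = √(-17752*3752 + 450) = √(-66605504 + 450) = √(-66605054) = I*√66605054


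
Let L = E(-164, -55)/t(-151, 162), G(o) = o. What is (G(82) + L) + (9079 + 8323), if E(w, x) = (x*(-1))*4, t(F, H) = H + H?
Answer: 1416259/81 ≈ 17485.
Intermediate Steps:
t(F, H) = 2*H
E(w, x) = -4*x (E(w, x) = -x*4 = -4*x)
L = 55/81 (L = (-4*(-55))/((2*162)) = 220/324 = 220*(1/324) = 55/81 ≈ 0.67901)
(G(82) + L) + (9079 + 8323) = (82 + 55/81) + (9079 + 8323) = 6697/81 + 17402 = 1416259/81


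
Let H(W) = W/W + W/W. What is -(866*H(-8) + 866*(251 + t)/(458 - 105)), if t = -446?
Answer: -442526/353 ≈ -1253.6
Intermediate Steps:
H(W) = 2 (H(W) = 1 + 1 = 2)
-(866*H(-8) + 866*(251 + t)/(458 - 105)) = -(1732 + 866*(251 - 446)/(458 - 105)) = -866/(1/(2 - 195/353)) = -866/(1/(511/353)) = -866/353/511 = -866*511/353 = -442526/353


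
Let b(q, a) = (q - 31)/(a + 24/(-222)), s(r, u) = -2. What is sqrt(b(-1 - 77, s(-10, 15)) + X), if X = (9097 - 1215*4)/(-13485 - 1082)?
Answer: 5*sqrt(2655052244754)/1136226 ≈ 7.1704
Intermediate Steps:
X = -4237/14567 (X = (9097 - 4860)/(-14567) = 4237*(-1/14567) = -4237/14567 ≈ -0.29086)
b(q, a) = (-31 + q)/(-4/37 + a) (b(q, a) = (-31 + q)/(a + 24*(-1/222)) = (-31 + q)/(a - 4/37) = (-31 + q)/(-4/37 + a))
sqrt(b(-1 - 77, s(-10, 15)) + X) = sqrt(37*(-31 + (-1 - 77))/(-4 + 37*(-2)) - 4237/14567) = sqrt(37*(-31 - 78)/(-4 - 74) - 4237/14567) = sqrt(37*(-109)/(-78) - 4237/14567) = sqrt(37*(-1/78)*(-109) - 4237/14567) = sqrt(4033/78 - 4237/14567) = sqrt(58418225/1136226) = 5*sqrt(2655052244754)/1136226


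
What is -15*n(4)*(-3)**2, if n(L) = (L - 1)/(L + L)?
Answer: -405/8 ≈ -50.625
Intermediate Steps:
n(L) = (-1 + L)/(2*L) (n(L) = (-1 + L)/((2*L)) = (-1 + L)*(1/(2*L)) = (-1 + L)/(2*L))
-15*n(4)*(-3)**2 = -15*(-1 + 4)/(2*4)*(-3)**2 = -15*3/(2*4)*9 = -15*3/8*9 = -45/8*9 = -405/8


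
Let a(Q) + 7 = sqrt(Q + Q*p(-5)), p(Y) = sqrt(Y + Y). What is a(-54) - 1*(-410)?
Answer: 403 + 3*sqrt(-6 - 6*I*sqrt(10)) ≈ 410.91 - 10.796*I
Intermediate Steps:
p(Y) = sqrt(2)*sqrt(Y) (p(Y) = sqrt(2*Y) = sqrt(2)*sqrt(Y))
a(Q) = -7 + sqrt(Q + I*Q*sqrt(10)) (a(Q) = -7 + sqrt(Q + Q*(sqrt(2)*sqrt(-5))) = -7 + sqrt(Q + Q*(sqrt(2)*(I*sqrt(5)))) = -7 + sqrt(Q + Q*(I*sqrt(10))) = -7 + sqrt(Q + I*Q*sqrt(10)))
a(-54) - 1*(-410) = (-7 + sqrt(-54*(1 + I*sqrt(10)))) - 1*(-410) = (-7 + sqrt(-54 - 54*I*sqrt(10))) + 410 = 403 + sqrt(-54 - 54*I*sqrt(10))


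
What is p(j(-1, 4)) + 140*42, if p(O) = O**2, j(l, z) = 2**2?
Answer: 5896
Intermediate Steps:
j(l, z) = 4
p(j(-1, 4)) + 140*42 = 4**2 + 140*42 = 16 + 5880 = 5896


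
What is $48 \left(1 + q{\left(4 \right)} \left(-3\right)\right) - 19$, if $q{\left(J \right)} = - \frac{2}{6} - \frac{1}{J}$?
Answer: $113$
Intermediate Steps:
$q{\left(J \right)} = - \frac{1}{3} - \frac{1}{J}$ ($q{\left(J \right)} = \left(-2\right) \frac{1}{6} - \frac{1}{J} = - \frac{1}{3} - \frac{1}{J}$)
$48 \left(1 + q{\left(4 \right)} \left(-3\right)\right) - 19 = 48 \left(1 + \frac{-3 - 4}{3 \cdot 4} \left(-3\right)\right) - 19 = 48 \left(1 + \frac{1}{3} \cdot \frac{1}{4} \left(-3 - 4\right) \left(-3\right)\right) - 19 = 48 \left(1 + \frac{1}{3} \cdot \frac{1}{4} \left(-7\right) \left(-3\right)\right) - 19 = 48 \left(1 - - \frac{7}{4}\right) - 19 = 48 \left(1 + \frac{7}{4}\right) - 19 = 48 \cdot \frac{11}{4} - 19 = 132 - 19 = 113$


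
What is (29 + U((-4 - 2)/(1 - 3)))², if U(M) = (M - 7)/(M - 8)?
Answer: 22201/25 ≈ 888.04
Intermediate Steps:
U(M) = (-7 + M)/(-8 + M)
(29 + U((-4 - 2)/(1 - 3)))² = (29 + (-7 + (-4 - 2)/(1 - 3))/(-8 + (-4 - 2)/(1 - 3)))² = (29 + (-7 - 6/(-2))/(-8 - 6/(-2)))² = (29 + (-7 - 6*(-½))/(-8 - 6*(-½)))² = (29 + (-7 + 3)/(-8 + 3))² = (29 - 4/(-5))² = (29 - ⅕*(-4))² = (29 + ⅘)² = (149/5)² = 22201/25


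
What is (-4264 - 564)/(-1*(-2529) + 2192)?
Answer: -4828/4721 ≈ -1.0227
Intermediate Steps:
(-4264 - 564)/(-1*(-2529) + 2192) = -4828/(2529 + 2192) = -4828/4721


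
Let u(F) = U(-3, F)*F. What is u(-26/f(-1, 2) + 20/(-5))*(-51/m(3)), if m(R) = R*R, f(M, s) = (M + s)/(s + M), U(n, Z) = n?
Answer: -510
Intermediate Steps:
f(M, s) = 1 (f(M, s) = (M + s)/(M + s) = 1)
u(F) = -3*F
m(R) = R**2
u(-26/f(-1, 2) + 20/(-5))*(-51/m(3)) = (-3*(-26/1 + 20/(-5)))*(-51/(3**2)) = (-3*(-26*1 + 20*(-1/5)))*(-51/9) = (-3*(-26 - 4))*(-51*1/9) = -3*(-30)*(-17/3) = 90*(-17/3) = -510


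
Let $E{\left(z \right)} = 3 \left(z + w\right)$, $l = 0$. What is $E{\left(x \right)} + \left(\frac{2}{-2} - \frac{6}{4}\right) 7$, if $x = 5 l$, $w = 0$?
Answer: $- \frac{35}{2} \approx -17.5$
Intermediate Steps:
$x = 0$ ($x = 5 \cdot 0 = 0$)
$E{\left(z \right)} = 3 z$ ($E{\left(z \right)} = 3 \left(z + 0\right) = 3 z$)
$E{\left(x \right)} + \left(\frac{2}{-2} - \frac{6}{4}\right) 7 = 3 \cdot 0 + \left(\frac{2}{-2} - \frac{6}{4}\right) 7 = 0 + \left(2 \left(- \frac{1}{2}\right) - \frac{3}{2}\right) 7 = 0 + \left(-1 - \frac{3}{2}\right) 7 = 0 - \frac{35}{2} = - \frac{35}{2}$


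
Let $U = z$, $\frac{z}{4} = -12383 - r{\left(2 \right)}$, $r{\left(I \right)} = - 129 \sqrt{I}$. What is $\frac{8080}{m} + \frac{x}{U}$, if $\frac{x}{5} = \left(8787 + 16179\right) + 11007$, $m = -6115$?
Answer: $- \frac{3714915275633}{749970051044} - \frac{23202585 \sqrt{2}}{613221628} \approx -5.0069$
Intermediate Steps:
$z = -49532 + 516 \sqrt{2}$ ($z = 4 \left(-12383 - - 129 \sqrt{2}\right) = 4 \left(-12383 + 129 \sqrt{2}\right) = -49532 + 516 \sqrt{2} \approx -48802.0$)
$U = -49532 + 516 \sqrt{2} \approx -48802.0$
$x = 179865$ ($x = 5 \left(\left(8787 + 16179\right) + 11007\right) = 5 \left(24966 + 11007\right) = 5 \cdot 35973 = 179865$)
$\frac{8080}{m} + \frac{x}{U} = \frac{8080}{-6115} + \frac{179865}{-49532 + 516 \sqrt{2}} = 8080 \left(- \frac{1}{6115}\right) + \frac{179865}{-49532 + 516 \sqrt{2}} = - \frac{1616}{1223} + \frac{179865}{-49532 + 516 \sqrt{2}}$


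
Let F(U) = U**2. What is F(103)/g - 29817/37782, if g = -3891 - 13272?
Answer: -101397601/72050274 ≈ -1.4073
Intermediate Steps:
g = -17163
F(103)/g - 29817/37782 = 103**2/(-17163) - 29817/37782 = 10609*(-1/17163) - 29817*1/37782 = -10609/17163 - 3313/4198 = -101397601/72050274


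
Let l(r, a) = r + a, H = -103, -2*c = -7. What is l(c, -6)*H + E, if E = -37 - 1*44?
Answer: 353/2 ≈ 176.50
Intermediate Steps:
c = 7/2 (c = -½*(-7) = 7/2 ≈ 3.5000)
l(r, a) = a + r
E = -81 (E = -37 - 44 = -81)
l(c, -6)*H + E = (-6 + 7/2)*(-103) - 81 = -5/2*(-103) - 81 = 515/2 - 81 = 353/2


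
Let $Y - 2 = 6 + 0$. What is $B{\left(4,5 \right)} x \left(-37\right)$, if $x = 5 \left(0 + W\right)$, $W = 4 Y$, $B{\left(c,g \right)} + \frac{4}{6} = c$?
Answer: $- \frac{59200}{3} \approx -19733.0$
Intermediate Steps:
$Y = 8$ ($Y = 2 + \left(6 + 0\right) = 2 + 6 = 8$)
$B{\left(c,g \right)} = - \frac{2}{3} + c$
$W = 32$ ($W = 4 \cdot 8 = 32$)
$x = 160$ ($x = 5 \left(0 + 32\right) = 5 \cdot 32 = 160$)
$B{\left(4,5 \right)} x \left(-37\right) = \left(- \frac{2}{3} + 4\right) 160 \left(-37\right) = \frac{10}{3} \cdot 160 \left(-37\right) = \frac{1600}{3} \left(-37\right) = - \frac{59200}{3}$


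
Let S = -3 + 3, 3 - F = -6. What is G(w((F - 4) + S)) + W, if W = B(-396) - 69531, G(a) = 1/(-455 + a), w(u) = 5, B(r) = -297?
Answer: -31422601/450 ≈ -69828.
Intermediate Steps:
F = 9 (F = 3 - 1*(-6) = 3 + 6 = 9)
S = 0
W = -69828 (W = -297 - 69531 = -69828)
G(w((F - 4) + S)) + W = 1/(-455 + 5) - 69828 = 1/(-450) - 69828 = -1/450 - 69828 = -31422601/450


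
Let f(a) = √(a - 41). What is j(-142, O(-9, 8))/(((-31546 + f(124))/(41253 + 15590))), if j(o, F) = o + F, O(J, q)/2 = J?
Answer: 286907084480/995150033 + 9094880*√83/995150033 ≈ 288.39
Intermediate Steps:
O(J, q) = 2*J
f(a) = √(-41 + a)
j(o, F) = F + o
j(-142, O(-9, 8))/(((-31546 + f(124))/(41253 + 15590))) = (2*(-9) - 142)/(((-31546 + √(-41 + 124))/(41253 + 15590))) = (-18 - 142)/(((-31546 + √83)/56843)) = -160*56843/(-31546 + √83) = -160/(-31546/56843 + √83/56843)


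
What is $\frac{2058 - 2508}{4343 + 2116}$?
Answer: $- \frac{150}{2153} \approx -0.06967$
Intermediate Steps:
$\frac{2058 - 2508}{4343 + 2116} = - \frac{450}{6459} = \left(-450\right) \frac{1}{6459} = - \frac{150}{2153}$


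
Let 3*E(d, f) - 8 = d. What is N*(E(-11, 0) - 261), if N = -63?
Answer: 16506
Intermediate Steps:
E(d, f) = 8/3 + d/3
N*(E(-11, 0) - 261) = -63*((8/3 + (⅓)*(-11)) - 261) = -63*((8/3 - 11/3) - 261) = -63*(-1 - 261) = -63*(-262) = 16506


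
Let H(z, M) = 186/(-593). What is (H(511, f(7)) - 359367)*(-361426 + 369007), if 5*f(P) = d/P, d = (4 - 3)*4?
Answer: -1615547617677/593 ≈ -2.7244e+9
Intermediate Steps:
d = 4 (d = 1*4 = 4)
f(P) = 4/(5*P) (f(P) = (4/P)/5 = 4/(5*P))
H(z, M) = -186/593 (H(z, M) = 186*(-1/593) = -186/593)
(H(511, f(7)) - 359367)*(-361426 + 369007) = (-186/593 - 359367)*(-361426 + 369007) = -213104817/593*7581 = -1615547617677/593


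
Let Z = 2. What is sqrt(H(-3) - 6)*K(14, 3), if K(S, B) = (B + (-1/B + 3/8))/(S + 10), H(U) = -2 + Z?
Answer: 73*I*sqrt(6)/576 ≈ 0.31044*I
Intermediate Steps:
H(U) = 0 (H(U) = -2 + 2 = 0)
K(S, B) = (3/8 + B - 1/B)/(10 + S) (K(S, B) = (B + (-1/B + 3*(1/8)))/(10 + S) = (B + (-1/B + 3/8))/(10 + S) = (B + (3/8 - 1/B))/(10 + S) = (3/8 + B - 1/B)/(10 + S))
sqrt(H(-3) - 6)*K(14, 3) = sqrt(0 - 6)*((-1 + 3**2 + (3/8)*3)/(3*(10 + 14))) = sqrt(-6)*((1/3)*(-1 + 9 + 9/8)/24) = (I*sqrt(6))*((1/3)*(1/24)*(73/8)) = (I*sqrt(6))*(73/576) = 73*I*sqrt(6)/576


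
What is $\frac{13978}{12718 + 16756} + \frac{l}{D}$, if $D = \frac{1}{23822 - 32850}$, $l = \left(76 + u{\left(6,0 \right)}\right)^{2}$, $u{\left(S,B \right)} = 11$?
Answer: $- \frac{1007022411895}{14737} \approx -6.8333 \cdot 10^{7}$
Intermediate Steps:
$l = 7569$ ($l = \left(76 + 11\right)^{2} = 87^{2} = 7569$)
$D = - \frac{1}{9028}$ ($D = \frac{1}{-9028} = - \frac{1}{9028} \approx -0.00011077$)
$\frac{13978}{12718 + 16756} + \frac{l}{D} = \frac{13978}{12718 + 16756} + \frac{7569}{- \frac{1}{9028}} = \frac{13978}{29474} + 7569 \left(-9028\right) = 13978 \cdot \frac{1}{29474} - 68332932 = \frac{6989}{14737} - 68332932 = - \frac{1007022411895}{14737}$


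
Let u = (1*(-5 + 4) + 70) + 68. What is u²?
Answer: 18769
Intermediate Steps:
u = 137 (u = (1*(-1) + 70) + 68 = (-1 + 70) + 68 = 69 + 68 = 137)
u² = 137² = 18769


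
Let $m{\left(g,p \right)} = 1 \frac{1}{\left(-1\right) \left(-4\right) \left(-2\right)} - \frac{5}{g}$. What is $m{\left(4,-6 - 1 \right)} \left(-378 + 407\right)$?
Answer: $- \frac{319}{8} \approx -39.875$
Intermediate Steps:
$m{\left(g,p \right)} = - \frac{1}{8} - \frac{5}{g}$ ($m{\left(g,p \right)} = 1 \frac{1}{4 \left(-2\right)} - \frac{5}{g} = 1 \frac{1}{-8} - \frac{5}{g} = 1 \left(- \frac{1}{8}\right) - \frac{5}{g} = - \frac{1}{8} - \frac{5}{g}$)
$m{\left(4,-6 - 1 \right)} \left(-378 + 407\right) = \frac{-40 - 4}{8 \cdot 4} \left(-378 + 407\right) = \frac{1}{8} \cdot \frac{1}{4} \left(-40 - 4\right) 29 = \frac{1}{8} \cdot \frac{1}{4} \left(-44\right) 29 = \left(- \frac{11}{8}\right) 29 = - \frac{319}{8}$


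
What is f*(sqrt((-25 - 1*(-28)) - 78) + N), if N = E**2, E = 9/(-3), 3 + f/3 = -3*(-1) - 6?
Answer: -162 - 90*I*sqrt(3) ≈ -162.0 - 155.88*I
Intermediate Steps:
f = -18 (f = -9 + 3*(-3*(-1) - 6) = -9 + 3*(3 - 6) = -9 + 3*(-3) = -9 - 9 = -18)
E = -3 (E = 9*(-1/3) = -3)
N = 9 (N = (-3)**2 = 9)
f*(sqrt((-25 - 1*(-28)) - 78) + N) = -18*(sqrt((-25 - 1*(-28)) - 78) + 9) = -18*(sqrt((-25 + 28) - 78) + 9) = -18*(sqrt(3 - 78) + 9) = -18*(sqrt(-75) + 9) = -18*(5*I*sqrt(3) + 9) = -18*(9 + 5*I*sqrt(3)) = -162 - 90*I*sqrt(3)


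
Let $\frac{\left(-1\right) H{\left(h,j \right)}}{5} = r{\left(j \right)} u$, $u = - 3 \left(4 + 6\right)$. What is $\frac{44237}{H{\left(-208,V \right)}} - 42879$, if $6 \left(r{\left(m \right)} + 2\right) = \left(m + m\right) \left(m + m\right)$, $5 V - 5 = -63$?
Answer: $- \frac{564071887}{13156} \approx -42876.0$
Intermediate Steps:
$u = -30$ ($u = \left(-3\right) 10 = -30$)
$V = - \frac{58}{5}$ ($V = 1 + \frac{1}{5} \left(-63\right) = 1 - \frac{63}{5} = - \frac{58}{5} \approx -11.6$)
$r{\left(m \right)} = -2 + \frac{2 m^{2}}{3}$ ($r{\left(m \right)} = -2 + \frac{\left(m + m\right) \left(m + m\right)}{6} = -2 + \frac{2 m 2 m}{6} = -2 + \frac{4 m^{2}}{6} = -2 + \frac{2 m^{2}}{3}$)
$H{\left(h,j \right)} = -300 + 100 j^{2}$ ($H{\left(h,j \right)} = - 5 \left(-2 + \frac{2 j^{2}}{3}\right) \left(-30\right) = - 5 \left(60 - 20 j^{2}\right) = -300 + 100 j^{2}$)
$\frac{44237}{H{\left(-208,V \right)}} - 42879 = \frac{44237}{-300 + 100 \left(- \frac{58}{5}\right)^{2}} - 42879 = \frac{44237}{-300 + 100 \cdot \frac{3364}{25}} - 42879 = \frac{44237}{-300 + 13456} - 42879 = \frac{44237}{13156} - 42879 = - \frac{564071887}{13156}$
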